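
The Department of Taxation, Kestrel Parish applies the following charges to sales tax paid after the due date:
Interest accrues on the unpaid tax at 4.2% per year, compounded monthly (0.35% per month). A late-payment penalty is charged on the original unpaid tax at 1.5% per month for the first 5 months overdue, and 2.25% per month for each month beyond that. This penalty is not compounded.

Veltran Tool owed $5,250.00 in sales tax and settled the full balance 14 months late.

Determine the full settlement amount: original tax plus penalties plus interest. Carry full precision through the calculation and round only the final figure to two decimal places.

Penalty, months 1–5: 5 × 1.5% × $5,250.00 = $393.75
Penalty, months 6–14: 9 × 2.25% × $5,250.00 = $1,063.13…
Interest: $5,250.00 × ((1 + 0.0035)^14 − 1) = $5,250.00 × 0.0501305… = $263.1852…
Total = $5,250.00 + $1,456.8750 + $263.1852… = $6,970.06

$6,970.06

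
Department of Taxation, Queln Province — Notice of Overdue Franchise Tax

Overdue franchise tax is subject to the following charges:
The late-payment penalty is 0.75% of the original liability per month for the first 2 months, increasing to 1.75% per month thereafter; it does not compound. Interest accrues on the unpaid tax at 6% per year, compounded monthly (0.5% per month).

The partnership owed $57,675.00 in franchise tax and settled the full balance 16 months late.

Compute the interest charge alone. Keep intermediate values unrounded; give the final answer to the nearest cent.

$4,791.13

Interest: $57,675.00 × ((1 + 0.005)^16 − 1) = $57,675.00 × 0.0830712… = $4,791.1286…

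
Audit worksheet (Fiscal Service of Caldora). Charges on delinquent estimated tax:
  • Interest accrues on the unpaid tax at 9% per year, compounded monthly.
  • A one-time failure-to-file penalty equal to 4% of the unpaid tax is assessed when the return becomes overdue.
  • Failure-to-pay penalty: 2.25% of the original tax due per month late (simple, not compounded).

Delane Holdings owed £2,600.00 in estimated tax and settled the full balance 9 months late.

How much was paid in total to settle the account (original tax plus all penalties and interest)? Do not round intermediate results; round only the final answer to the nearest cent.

£3,411.36

Failure-to-file penalty: 4% × £2,600.00 = £104.00
Failure-to-pay penalty: 9 × 2.25% × £2,600.00 = £526.50
Interest (9%/yr ÷ 12 = 0.75%/month): £2,600.00 × ((1 + 0.0075)^9 − 1) = £180.8582…
Total = £2,600.00 + £630.5000 + £180.8582… = £3,411.36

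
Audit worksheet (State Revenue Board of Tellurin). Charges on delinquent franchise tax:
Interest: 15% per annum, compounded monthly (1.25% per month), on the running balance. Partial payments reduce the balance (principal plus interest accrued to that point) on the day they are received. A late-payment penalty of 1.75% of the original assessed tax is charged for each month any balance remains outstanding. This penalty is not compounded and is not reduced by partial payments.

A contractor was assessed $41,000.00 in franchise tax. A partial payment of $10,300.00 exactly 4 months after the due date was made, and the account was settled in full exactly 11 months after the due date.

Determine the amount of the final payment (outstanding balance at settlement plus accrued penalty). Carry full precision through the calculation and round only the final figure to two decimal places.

Balance at month 4: $41,000.0000 × (1 + 0.0125)^4 = $43,088.7588…
After $10,300.00 payment: $43,088.7588… − $10,300.00 = $32,788.7588…
Balance at month 11: $32,788.7588… × (1 + 0.0125)^7 = $35,767.6330…
Penalty: 11 × 1.75% × $41,000.00 = $7,892.50
Final settlement = outstanding balance + penalty = $35,767.6330… + $7,892.50 = $43,660.13

$43,660.13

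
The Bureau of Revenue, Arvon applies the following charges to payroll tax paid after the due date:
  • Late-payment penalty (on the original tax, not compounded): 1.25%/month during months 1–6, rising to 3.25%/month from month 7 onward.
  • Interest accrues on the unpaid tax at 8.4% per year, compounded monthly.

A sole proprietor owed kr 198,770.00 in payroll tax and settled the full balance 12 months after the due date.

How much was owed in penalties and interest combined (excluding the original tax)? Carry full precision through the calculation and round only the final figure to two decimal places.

kr 71,022.64

Penalty, months 1–6: 6 × 1.25% × kr 198,770.00 = kr 14,907.75
Penalty, months 7–12: 6 × 3.25% × kr 198,770.00 = kr 38,760.15
Interest (8.4%/yr ÷ 12 = 0.7%/month): kr 198,770.00 × ((1 + 0.007)^12 − 1) = kr 17,354.7403…
Penalties + interest = kr 53,667.9000 + kr 17,354.7403… = kr 71,022.64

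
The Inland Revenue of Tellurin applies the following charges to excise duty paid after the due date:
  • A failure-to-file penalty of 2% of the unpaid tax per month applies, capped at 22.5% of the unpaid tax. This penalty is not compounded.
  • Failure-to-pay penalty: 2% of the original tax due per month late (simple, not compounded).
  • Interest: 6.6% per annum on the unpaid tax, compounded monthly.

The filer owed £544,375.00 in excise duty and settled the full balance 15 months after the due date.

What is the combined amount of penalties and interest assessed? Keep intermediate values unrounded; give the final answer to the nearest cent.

Failure-to-file: 15 × 2% × £544,375.00 = £163,312.50, capped at 22.5% × £544,375.00 = £122,484.38…
Failure-to-pay penalty: 15 × 2% × £544,375.00 = £163,312.50
Interest (6.6%/yr ÷ 12 = 0.55%/month): £544,375.00 × ((1 + 0.0055)^15 − 1) = £46,681.9064…
Penalties + interest = £285,796.8750 + £46,681.9064… = £332,478.78

£332,478.78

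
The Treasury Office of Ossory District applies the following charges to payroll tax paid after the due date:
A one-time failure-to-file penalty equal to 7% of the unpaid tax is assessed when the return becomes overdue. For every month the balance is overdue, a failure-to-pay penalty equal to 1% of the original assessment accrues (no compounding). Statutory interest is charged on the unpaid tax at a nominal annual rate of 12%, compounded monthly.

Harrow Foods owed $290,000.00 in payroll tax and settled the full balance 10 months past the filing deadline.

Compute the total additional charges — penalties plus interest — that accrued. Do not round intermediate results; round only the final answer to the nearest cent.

$79,640.42

Failure-to-file penalty: 7% × $290,000.00 = $20,300.00
Failure-to-pay penalty = 1% × $290,000.00 × 10 mo = $29,000.00
Interest (12%/yr ÷ 12 = 1%/month): $290,000.00 × ((1 + 0.01)^10 − 1) = $30,340.4164…
Penalties + interest = $49,300.0000 + $30,340.4164… = $79,640.42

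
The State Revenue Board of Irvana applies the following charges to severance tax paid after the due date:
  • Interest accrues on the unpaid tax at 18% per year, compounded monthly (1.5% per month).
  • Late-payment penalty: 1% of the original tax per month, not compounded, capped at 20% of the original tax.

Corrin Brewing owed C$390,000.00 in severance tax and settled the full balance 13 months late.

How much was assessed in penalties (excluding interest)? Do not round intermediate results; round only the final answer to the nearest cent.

Penalty: 13 × 1% × C$390,000.00 = C$50,700.00 (below the 20% cap of C$78,000.00)

C$50,700.00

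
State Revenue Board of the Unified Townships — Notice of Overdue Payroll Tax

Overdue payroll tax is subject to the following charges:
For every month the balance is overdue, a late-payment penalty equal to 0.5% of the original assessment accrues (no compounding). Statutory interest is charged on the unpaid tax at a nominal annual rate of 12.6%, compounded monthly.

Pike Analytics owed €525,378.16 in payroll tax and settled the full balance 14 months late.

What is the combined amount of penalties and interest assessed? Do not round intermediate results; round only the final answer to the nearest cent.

€119,505.96

Late-payment penalty = 0.5% × €525,378.16 × 14 mo = €36,776.47…
Interest (12.6%/yr ÷ 12 = 1.05%/month): €525,378.16 × ((1 + 0.0105)^14 − 1) = €82,729.4875…
Penalties + interest = €36,776.4712 + €82,729.4875… = €119,505.96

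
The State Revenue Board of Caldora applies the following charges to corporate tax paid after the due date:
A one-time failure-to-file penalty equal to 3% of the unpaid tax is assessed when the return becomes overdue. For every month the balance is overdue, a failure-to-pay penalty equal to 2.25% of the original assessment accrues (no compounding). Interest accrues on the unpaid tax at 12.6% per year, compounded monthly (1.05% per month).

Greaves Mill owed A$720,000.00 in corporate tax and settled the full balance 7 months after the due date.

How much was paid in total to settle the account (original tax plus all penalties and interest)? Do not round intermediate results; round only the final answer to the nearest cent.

A$909,616.46

Failure-to-file penalty: 3% × A$720,000.00 = A$21,600.00
Failure-to-pay penalty: 7 × 2.25% × A$720,000.00 = A$113,400.00
Interest: A$720,000.00 × ((1 + 0.0105)^7 − 1) = A$720,000.00 × 0.0758562… = A$54,616.4604…
Total = A$720,000.00 + A$135,000.0000 + A$54,616.4604… = A$909,616.46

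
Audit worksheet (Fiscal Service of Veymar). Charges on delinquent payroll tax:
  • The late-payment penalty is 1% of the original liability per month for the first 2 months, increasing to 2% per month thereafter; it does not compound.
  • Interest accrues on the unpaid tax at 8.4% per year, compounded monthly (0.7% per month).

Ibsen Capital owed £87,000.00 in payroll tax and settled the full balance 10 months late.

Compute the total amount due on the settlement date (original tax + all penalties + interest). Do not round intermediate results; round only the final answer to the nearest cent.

Penalty, months 1–2: 2 × 1% × £87,000.00 = £1,740.00
Penalty, months 3–10: 8 × 2% × £87,000.00 = £13,920.00
Interest: £87,000.00 × ((1 + 0.007)^10 − 1) = £87,000.00 × 0.0722467… = £6,285.4602…
Total = £87,000.00 + £15,660.0000 + £6,285.4602… = £108,945.46

£108,945.46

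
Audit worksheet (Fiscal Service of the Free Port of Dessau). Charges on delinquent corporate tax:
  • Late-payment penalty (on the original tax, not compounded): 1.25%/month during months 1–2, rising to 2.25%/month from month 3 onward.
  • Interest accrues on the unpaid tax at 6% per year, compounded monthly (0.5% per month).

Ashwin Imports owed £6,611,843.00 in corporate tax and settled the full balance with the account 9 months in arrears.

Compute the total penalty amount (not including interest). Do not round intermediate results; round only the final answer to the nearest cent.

£1,206,661.35

Penalty, months 1–2: 2 × 1.25% × £6,611,843.00 = £165,296.08…
Penalty, months 3–9: 7 × 2.25% × £6,611,843.00 = £1,041,365.27…
Total penalty = £165,296.08… + £1,041,365.27… = £1,206,661.35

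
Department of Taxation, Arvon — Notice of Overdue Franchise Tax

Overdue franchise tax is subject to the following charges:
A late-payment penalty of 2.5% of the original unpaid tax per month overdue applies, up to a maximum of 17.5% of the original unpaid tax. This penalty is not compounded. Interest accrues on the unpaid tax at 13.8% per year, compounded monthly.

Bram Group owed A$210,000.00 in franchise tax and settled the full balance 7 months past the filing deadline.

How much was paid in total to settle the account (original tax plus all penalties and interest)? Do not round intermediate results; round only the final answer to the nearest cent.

Penalty (uncapped): 7 × 2.5% × A$210,000.00 = A$36,750.00; cap = 17.5% × A$210,000.00 = A$36,750.00 → penalty = A$36,750.00
Interest (13.8%/yr ÷ 12 = 1.15%/month): A$210,000.00 × ((1 + 0.0115)^7 − 1) = A$17,499.5304…
Total = A$210,000.00 + A$36,750.0000 + A$17,499.5304… = A$264,249.53

A$264,249.53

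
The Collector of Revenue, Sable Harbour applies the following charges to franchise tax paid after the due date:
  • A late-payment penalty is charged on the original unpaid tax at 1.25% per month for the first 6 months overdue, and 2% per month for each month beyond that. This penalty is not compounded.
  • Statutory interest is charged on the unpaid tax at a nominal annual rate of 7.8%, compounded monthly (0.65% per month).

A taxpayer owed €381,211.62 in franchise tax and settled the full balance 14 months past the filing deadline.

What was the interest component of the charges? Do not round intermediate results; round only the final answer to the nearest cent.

Interest: €381,211.62 × ((1 + 0.0065)^14 − 1) = €381,211.62 × 0.0949465… = €36,194.7182…

€36,194.72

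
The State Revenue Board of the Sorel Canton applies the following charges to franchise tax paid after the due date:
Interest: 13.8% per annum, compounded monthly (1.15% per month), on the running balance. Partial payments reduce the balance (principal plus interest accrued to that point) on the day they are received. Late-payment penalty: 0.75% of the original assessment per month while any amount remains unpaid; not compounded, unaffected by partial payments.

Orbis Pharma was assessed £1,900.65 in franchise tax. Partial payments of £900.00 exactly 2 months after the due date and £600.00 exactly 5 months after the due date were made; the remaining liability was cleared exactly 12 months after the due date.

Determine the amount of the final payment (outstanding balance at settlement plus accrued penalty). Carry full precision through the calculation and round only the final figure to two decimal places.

£692.22

Balance at month 2: £1,900.6500 × (1 + 0.0115)^2 = £1,944.6163…
After £900.00 payment: £1,944.6163… − £900.00 = £1,044.6163…
Balance at month 5: £1,044.6163… × (1 + 0.0115)^3 = £1,081.0716…
After £600.00 payment: £1,081.0716… − £600.00 = £481.0716…
Balance at month 12: £481.0716… × (1 + 0.0115)^7 = £521.1598…
Penalty: 12 × 0.75% × £1,900.65 = £171.06…
Final settlement = outstanding balance + penalty = £521.1598… + £171.06… = £692.22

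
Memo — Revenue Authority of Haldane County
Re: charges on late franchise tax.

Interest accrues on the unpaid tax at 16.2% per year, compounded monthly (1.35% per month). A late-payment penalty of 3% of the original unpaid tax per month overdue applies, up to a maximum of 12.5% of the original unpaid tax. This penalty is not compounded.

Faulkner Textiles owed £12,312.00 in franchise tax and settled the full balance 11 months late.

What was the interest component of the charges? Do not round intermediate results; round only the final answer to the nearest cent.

Interest: £12,312.00 × ((1 + 0.0135)^11 − 1) = £12,312.00 × 0.1589409… = £1,956.8801…

£1,956.88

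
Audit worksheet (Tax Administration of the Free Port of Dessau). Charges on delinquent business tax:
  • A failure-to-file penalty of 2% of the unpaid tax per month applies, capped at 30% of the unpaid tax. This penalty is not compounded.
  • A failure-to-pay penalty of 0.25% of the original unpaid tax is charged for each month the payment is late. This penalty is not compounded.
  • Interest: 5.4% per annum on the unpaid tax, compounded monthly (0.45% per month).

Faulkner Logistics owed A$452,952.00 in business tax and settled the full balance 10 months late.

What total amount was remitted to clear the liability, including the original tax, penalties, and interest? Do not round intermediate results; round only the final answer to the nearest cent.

A$575,666.78

Failure-to-file: 10 × 2% × A$452,952.00 = A$90,590.40 (under the 30% cap)
Failure-to-pay penalty = 0.25% × A$452,952.00 × 10 mo = A$11,323.80
Interest: A$452,952.00 × ((1 + 0.0045)^10 − 1) = A$452,952.00 × 0.0459223… = A$20,800.5848…
Total = A$452,952.00 + A$101,914.2000 + A$20,800.5848… = A$575,666.78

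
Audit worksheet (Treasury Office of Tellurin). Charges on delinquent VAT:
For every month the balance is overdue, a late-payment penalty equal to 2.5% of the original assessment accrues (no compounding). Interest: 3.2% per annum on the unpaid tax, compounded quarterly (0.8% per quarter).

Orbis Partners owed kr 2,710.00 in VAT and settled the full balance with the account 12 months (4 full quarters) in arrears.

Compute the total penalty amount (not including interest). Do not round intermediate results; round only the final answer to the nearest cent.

kr 813.00

Late-payment penalty = 2.5% × kr 2,710.00 × 12 mo = kr 813.00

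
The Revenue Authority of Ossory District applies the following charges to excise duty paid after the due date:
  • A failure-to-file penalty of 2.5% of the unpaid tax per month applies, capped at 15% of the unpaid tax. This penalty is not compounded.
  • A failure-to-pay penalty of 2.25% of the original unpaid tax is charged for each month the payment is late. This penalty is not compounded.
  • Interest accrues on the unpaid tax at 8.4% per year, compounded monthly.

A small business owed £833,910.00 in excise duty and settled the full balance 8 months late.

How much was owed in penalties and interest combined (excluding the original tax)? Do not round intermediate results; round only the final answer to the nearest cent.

Failure-to-file: 8 × 2.5% × £833,910.00 = £166,782.00, capped at 15% × £833,910.00 = £125,086.50
Failure-to-pay penalty = 2.25% × £833,910.00 × 8 mo = £150,103.80
Interest (8.4%/yr ÷ 12 = 0.7%/month): £833,910.00 × ((1 + 0.007)^8 − 1) = £47,859.2432…
Penalties + interest = £275,190.3000 + £47,859.2432… = £323,049.54

£323,049.54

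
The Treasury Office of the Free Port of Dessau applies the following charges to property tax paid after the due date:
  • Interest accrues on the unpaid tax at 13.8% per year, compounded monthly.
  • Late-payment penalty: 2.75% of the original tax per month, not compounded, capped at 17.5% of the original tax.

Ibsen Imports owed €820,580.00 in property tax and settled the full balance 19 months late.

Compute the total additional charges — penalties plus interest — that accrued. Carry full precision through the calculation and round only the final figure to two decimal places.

€342,722.35

Penalty (uncapped): 19 × 2.75% × €820,580.00 = €428,753.05; cap = 17.5% × €820,580.00 = €143,601.50 → penalty = €143,601.50
Interest (13.8%/yr ÷ 12 = 1.15%/month): €820,580.00 × ((1 + 0.0115)^19 − 1) = €199,120.8533…
Penalties + interest = €143,601.5000 + €199,120.8533… = €342,722.35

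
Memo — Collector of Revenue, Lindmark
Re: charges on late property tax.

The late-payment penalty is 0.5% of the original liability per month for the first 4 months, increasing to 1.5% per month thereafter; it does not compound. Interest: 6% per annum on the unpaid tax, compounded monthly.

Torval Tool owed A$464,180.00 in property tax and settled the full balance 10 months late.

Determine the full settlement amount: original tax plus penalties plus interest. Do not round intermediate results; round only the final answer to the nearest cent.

Penalty, months 1–4: 4 × 0.5% × A$464,180.00 = A$9,283.60
Penalty, months 5–10: 6 × 1.5% × A$464,180.00 = A$41,776.20
Interest (6%/yr ÷ 12 = 0.5%/month): A$464,180.00 × ((1 + 0.005)^10 − 1) = A$23,738.2265…
Total = A$464,180.00 + A$51,059.8000 + A$23,738.2265… = A$538,978.03

A$538,978.03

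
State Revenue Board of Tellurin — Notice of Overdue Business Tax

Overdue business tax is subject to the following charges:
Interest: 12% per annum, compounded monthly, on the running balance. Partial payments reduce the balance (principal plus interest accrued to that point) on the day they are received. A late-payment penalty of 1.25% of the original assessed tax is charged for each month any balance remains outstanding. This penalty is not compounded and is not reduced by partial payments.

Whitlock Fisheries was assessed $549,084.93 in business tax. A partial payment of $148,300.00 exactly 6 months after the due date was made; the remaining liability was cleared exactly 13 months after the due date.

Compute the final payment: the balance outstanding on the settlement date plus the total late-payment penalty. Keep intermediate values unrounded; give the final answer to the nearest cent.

Monthly rate = 12% ÷ 12 = 1%
Balance at month 6: $549,084.9300 × (1 + 0.01)^6 = $582,864.7176…
After $148,300.00 payment: $582,864.7176… − $148,300.00 = $434,564.7176…
Balance at month 13: $434,564.7176… × (1 + 0.01)^7 = $465,912.1965…
Penalty: 13 × 1.25% × $549,084.93 = $89,226.30…
Final settlement = outstanding balance + penalty = $465,912.1965… + $89,226.30… = $555,138.50

$555,138.50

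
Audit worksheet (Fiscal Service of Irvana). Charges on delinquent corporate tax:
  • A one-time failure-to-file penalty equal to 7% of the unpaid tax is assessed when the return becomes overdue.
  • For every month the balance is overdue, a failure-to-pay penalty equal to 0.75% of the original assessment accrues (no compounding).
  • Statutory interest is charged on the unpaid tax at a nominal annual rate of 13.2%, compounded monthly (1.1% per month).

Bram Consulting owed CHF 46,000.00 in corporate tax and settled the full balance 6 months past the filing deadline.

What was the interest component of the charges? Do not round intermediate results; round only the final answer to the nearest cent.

CHF 3,120.72

Interest: CHF 46,000.00 × ((1 + 0.011)^6 − 1) = CHF 46,000.00 × 0.0678418… = CHF 3,120.7247…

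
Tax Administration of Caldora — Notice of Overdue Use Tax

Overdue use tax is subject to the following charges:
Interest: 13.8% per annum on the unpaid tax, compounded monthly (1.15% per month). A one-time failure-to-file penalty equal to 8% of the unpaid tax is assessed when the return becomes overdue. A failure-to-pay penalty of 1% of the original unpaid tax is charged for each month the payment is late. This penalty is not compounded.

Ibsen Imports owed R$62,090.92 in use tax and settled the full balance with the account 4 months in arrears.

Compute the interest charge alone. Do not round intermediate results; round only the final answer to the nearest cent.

Interest: R$62,090.92 × ((1 + 0.0115)^4 − 1) = R$62,090.92 × 0.0467996… = R$2,905.8303…

R$2,905.83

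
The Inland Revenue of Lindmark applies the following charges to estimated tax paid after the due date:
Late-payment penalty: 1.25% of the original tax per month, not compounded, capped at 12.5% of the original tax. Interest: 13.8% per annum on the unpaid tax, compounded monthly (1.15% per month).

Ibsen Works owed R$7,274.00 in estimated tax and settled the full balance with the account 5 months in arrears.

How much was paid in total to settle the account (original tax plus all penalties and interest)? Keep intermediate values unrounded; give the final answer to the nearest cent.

Penalty: 5 × 1.25% × R$7,274.00 = R$454.63… (below the 12.5% cap of R$909.25)
Interest: R$7,274.00 × ((1 + 0.0115)^5 − 1) = R$7,274.00 × 0.0588378… = R$427.9861…
Total = R$7,274.00 + R$454.6250 + R$427.9861… = R$8,156.61

R$8,156.61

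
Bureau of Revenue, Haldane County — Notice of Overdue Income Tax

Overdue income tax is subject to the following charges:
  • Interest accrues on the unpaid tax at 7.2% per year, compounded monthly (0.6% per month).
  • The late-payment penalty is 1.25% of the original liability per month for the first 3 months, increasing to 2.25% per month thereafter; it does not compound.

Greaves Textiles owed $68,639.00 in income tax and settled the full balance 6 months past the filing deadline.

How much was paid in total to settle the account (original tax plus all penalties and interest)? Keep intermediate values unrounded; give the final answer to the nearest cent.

$78,354.46

Penalty, months 1–3: 3 × 1.25% × $68,639.00 = $2,573.96…
Penalty, months 4–6: 3 × 2.25% × $68,639.00 = $4,633.13…
Interest: $68,639.00 × ((1 + 0.006)^6 − 1) = $68,639.00 × 0.0365443… = $2,508.3669…
Total = $68,639.00 + $7,207.0950 + $2,508.3669… = $78,354.46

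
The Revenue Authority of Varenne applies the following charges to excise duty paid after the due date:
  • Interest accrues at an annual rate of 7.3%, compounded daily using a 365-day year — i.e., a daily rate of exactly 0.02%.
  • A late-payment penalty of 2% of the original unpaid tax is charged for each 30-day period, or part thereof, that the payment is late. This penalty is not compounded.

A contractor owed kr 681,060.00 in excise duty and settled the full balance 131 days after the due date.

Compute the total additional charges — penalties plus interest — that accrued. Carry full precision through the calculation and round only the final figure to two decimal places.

Penalty periods: ⌈131/30⌉ = 5; penalty = 5 × 2% × kr 681,060.00 = kr 68,106.00
Interest: kr 681,060.00 × ((1 + 0.0002)^131 − 1) = kr 681,060.00 × 0.02654355… = kr 18,077.7488…
Penalties + interest = kr 68,106.0000 + kr 18,077.7488… = kr 86,183.75

kr 86,183.75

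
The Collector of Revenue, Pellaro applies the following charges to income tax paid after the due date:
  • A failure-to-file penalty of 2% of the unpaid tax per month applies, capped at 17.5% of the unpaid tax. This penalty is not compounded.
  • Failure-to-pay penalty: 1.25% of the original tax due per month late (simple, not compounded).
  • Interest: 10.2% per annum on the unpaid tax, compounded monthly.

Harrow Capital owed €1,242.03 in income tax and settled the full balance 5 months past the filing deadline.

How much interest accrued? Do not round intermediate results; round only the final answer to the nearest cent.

Interest (10.2%/yr ÷ 12 = 0.85%/month): €1,242.03 × ((1 + 0.0085)^5 − 1) = €53.6913…

€53.69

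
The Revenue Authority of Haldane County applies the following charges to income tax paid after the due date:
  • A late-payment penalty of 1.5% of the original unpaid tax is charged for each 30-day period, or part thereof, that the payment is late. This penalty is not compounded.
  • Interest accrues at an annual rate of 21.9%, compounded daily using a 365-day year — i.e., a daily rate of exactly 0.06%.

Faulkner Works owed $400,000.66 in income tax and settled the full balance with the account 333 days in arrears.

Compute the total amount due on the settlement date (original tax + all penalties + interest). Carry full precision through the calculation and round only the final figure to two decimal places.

Penalty periods: ⌈333/30⌉ = 12; penalty = 12 × 1.5% × $400,000.66 = $72,000.12…
Interest: $400,000.66 × ((1 + 0.0006)^333 − 1) = $400,000.66 × 0.22108534… = $88,434.2808…
Total = $400,000.66 + $72,000.1188 + $88,434.2808… = $560,435.06

$560,435.06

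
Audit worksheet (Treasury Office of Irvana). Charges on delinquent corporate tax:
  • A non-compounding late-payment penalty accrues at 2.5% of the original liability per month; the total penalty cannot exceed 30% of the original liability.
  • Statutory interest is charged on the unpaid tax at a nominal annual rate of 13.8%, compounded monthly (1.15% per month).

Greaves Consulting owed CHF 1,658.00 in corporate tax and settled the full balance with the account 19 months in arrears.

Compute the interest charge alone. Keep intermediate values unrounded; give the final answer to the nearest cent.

CHF 402.33

Interest: CHF 1,658.00 × ((1 + 0.0115)^19 − 1) = CHF 1,658.00 × 0.2426587… = CHF 402.3281…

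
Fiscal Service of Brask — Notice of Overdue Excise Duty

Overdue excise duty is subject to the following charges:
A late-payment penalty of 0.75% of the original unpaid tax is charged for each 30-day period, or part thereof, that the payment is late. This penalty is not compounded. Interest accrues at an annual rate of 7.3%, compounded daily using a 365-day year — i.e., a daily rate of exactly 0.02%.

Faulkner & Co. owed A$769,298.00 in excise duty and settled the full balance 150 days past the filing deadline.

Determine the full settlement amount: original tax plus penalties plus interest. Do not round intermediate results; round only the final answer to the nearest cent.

A$821,572.91

Penalty periods: ⌈150/30⌉ = 5; penalty = 5 × 0.75% × A$769,298.00 = A$28,848.68…
Interest: A$769,298.00 × ((1 + 0.0002)^150 − 1) = A$769,298.00 × 0.03045144… = A$23,426.2342…
Total = A$769,298.00 + A$28,848.6750 + A$23,426.2342… = A$821,572.91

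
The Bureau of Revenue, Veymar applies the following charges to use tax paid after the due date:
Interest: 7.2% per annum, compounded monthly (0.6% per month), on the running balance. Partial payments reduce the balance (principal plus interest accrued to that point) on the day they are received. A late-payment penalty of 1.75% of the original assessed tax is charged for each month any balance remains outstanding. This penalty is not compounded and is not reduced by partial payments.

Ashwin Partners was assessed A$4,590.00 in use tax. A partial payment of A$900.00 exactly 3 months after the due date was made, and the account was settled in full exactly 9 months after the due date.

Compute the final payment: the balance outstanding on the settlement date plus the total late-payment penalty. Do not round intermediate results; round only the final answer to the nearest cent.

A$4,633.93

Balance at month 3: A$4,590.0000 × (1 + 0.006)^3 = A$4,673.1167…
After A$900.00 payment: A$4,673.1167… − A$900.00 = A$3,773.1167…
Balance at month 9: A$3,773.1167… × (1 + 0.006)^6 = A$3,911.0028…
Penalty: 9 × 1.75% × A$4,590.00 = A$722.93…
Final settlement = outstanding balance + penalty = A$3,911.0028… + A$722.93… = A$4,633.93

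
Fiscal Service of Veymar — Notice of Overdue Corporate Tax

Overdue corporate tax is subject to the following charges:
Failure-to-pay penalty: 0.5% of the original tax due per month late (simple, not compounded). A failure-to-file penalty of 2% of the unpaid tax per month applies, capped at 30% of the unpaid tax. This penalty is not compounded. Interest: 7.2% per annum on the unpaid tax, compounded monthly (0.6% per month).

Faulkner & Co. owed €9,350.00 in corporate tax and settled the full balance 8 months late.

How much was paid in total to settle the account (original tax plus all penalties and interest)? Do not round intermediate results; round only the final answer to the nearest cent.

Failure-to-file: 8 × 2% × €9,350.00 = €1,496.00 (under the 30% cap)
Failure-to-pay penalty: 8 × 0.5% × €9,350.00 = €374.00
Interest: €9,350.00 × ((1 + 0.006)^8 − 1) = €9,350.00 × 0.0490202… = €458.3387…
Total = €9,350.00 + €1,870.0000 + €458.3387… = €11,678.34

€11,678.34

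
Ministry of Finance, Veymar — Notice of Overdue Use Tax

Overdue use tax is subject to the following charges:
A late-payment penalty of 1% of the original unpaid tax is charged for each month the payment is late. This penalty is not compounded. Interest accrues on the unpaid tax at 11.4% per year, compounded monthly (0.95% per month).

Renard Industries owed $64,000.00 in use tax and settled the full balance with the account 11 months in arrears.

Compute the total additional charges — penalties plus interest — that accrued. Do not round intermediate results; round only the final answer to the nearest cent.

Late-payment penalty: 11 × 1% × $64,000.00 = $7,040.00
Interest: $64,000.00 × ((1 + 0.0095)^11 − 1) = $64,000.00 × 0.1096079… = $7,014.9082…
Penalties + interest = $7,040.0000 + $7,014.9082… = $14,054.91

$14,054.91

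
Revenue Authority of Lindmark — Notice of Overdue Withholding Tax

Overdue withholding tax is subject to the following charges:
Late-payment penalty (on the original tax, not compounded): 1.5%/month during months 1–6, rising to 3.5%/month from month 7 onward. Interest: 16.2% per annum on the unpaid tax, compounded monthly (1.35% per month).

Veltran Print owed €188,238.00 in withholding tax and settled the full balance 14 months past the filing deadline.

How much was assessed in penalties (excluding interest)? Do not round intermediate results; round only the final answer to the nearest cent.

€69,648.06

Penalty, months 1–6: 6 × 1.5% × €188,238.00 = €16,941.42
Penalty, months 7–14: 8 × 3.5% × €188,238.00 = €52,706.64
Total penalty = €16,941.42 + €52,706.64 = €69,648.06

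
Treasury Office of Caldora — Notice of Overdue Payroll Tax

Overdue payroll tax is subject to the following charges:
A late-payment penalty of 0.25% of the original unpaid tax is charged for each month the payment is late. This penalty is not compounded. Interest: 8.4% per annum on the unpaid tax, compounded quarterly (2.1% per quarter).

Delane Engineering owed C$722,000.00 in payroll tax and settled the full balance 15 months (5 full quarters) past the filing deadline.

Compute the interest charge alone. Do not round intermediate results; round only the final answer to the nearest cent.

C$79,061.59

Interest: C$722,000.00 × ((1 + 0.021)^5 − 1) = C$722,000.00 × 0.1095036… = C$79,061.5894…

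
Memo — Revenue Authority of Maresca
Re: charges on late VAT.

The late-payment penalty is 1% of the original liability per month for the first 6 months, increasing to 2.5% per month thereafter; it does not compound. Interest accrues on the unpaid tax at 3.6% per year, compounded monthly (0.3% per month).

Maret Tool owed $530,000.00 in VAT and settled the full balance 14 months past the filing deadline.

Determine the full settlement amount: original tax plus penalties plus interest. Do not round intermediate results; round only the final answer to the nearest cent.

Penalty, months 1–6: 6 × 1% × $530,000.00 = $31,800.00
Penalty, months 7–14: 8 × 2.5% × $530,000.00 = $106,000.00
Interest: $530,000.00 × ((1 + 0.003)^14 − 1) = $530,000.00 × 0.0428289… = $22,699.3221…
Total = $530,000.00 + $137,800.0000 + $22,699.3221… = $690,499.32

$690,499.32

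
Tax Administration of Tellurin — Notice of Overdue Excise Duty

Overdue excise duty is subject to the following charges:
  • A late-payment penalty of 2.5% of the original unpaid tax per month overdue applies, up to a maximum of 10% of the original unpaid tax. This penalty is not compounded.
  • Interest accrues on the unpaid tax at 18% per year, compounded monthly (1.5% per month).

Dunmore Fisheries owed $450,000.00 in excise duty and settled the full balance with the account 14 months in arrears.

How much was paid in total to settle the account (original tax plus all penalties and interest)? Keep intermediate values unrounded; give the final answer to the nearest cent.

Penalty (uncapped): 14 × 2.5% × $450,000.00 = $157,500.00; cap = 10% × $450,000.00 = $45,000.00 → penalty = $45,000.00
Interest: $450,000.00 × ((1 + 0.015)^14 − 1) = $450,000.00 × 0.2317557… = $104,290.0788…
Total = $450,000.00 + $45,000.0000 + $104,290.0788… = $599,290.08

$599,290.08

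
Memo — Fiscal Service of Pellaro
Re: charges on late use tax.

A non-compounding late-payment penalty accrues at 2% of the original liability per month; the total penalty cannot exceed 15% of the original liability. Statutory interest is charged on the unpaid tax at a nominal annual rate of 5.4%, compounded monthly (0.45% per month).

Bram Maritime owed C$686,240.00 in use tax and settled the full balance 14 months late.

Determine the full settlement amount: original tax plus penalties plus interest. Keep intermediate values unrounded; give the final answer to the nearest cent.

Penalty (uncapped): 14 × 2% × C$686,240.00 = C$192,147.20; cap = 15% × C$686,240.00 = C$102,936.00 → penalty = C$102,936.00
Interest: C$686,240.00 × ((1 + 0.0045)^14 − 1) = C$686,240.00 × 0.0648763… = C$44,520.7352…
Total = C$686,240.00 + C$102,936.0000 + C$44,520.7352… = C$833,696.74

C$833,696.74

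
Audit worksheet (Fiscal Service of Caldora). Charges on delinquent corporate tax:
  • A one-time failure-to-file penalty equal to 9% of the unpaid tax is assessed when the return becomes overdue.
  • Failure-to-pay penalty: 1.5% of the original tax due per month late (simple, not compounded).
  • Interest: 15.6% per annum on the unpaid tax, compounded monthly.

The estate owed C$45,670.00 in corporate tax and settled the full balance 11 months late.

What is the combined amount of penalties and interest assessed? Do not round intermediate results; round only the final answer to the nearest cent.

C$18,618.16

Failure-to-file penalty: 9% × C$45,670.00 = C$4,110.30
Failure-to-pay penalty = 1.5% × C$45,670.00 × 11 mo = C$7,535.55
Interest (15.6%/yr ÷ 12 = 1.3%/month): C$45,670.00 × ((1 + 0.013)^11 − 1) = C$6,972.3066…
Penalties + interest = C$11,645.8500 + C$6,972.3066… = C$18,618.16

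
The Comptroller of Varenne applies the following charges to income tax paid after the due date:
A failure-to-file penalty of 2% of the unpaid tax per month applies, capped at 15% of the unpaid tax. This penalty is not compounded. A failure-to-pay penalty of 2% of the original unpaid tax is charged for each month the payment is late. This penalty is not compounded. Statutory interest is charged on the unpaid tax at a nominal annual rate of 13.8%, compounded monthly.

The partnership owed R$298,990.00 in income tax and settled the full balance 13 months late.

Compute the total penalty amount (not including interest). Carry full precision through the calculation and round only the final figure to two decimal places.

R$122,585.90

Failure-to-file: 13 × 2% × R$298,990.00 = R$77,737.40, capped at 15% × R$298,990.00 = R$44,848.50
Failure-to-pay penalty = 2% × R$298,990.00 × 13 mo = R$77,737.40
Total penalty = R$44,848.50 + R$77,737.40 = R$122,585.90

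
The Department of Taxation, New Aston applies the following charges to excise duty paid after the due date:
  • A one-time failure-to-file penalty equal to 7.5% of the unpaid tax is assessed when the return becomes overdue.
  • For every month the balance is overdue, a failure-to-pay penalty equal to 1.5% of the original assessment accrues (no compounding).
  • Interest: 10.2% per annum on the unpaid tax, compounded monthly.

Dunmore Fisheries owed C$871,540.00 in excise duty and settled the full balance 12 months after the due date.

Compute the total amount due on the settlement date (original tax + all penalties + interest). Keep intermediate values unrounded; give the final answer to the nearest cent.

C$1,186,955.75

Failure-to-file penalty: 7.5% × C$871,540.00 = C$65,365.50
Failure-to-pay penalty = 1.5% × C$871,540.00 × 12 mo = C$156,877.20
Interest (10.2%/yr ÷ 12 = 0.85%/month): C$871,540.00 × ((1 + 0.0085)^12 − 1) = C$93,173.0530…
Total = C$871,540.00 + C$222,242.7000 + C$93,173.0530… = C$1,186,955.75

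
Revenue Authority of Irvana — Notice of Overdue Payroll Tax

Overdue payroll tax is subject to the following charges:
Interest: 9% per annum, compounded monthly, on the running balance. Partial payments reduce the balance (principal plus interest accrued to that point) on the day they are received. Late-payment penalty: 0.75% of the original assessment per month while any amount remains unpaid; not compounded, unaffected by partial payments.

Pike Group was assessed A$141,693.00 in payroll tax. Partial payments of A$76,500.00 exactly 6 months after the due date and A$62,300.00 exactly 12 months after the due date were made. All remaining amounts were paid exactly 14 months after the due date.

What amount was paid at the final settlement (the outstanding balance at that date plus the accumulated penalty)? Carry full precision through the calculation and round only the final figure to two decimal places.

Monthly rate = 9% ÷ 12 = 0.75%
Balance at month 6: A$141,693.0000 × (1 + 0.0075)^6 = A$148,189.9407…
After A$76,500.00 payment: A$148,189.9407… − A$76,500.00 = A$71,689.9407…
Balance at month 12: A$71,689.9407… × (1 + 0.0075)^6 = A$74,977.0848…
After A$62,300.00 payment: A$74,977.0848… − A$62,300.00 = A$12,677.0848…
Balance at month 14: A$12,677.0848… × (1 + 0.0075)^2 = A$12,867.9541…
Penalty: 14 × 0.75% × A$141,693.00 = A$14,877.77…
Final settlement = outstanding balance + penalty = A$12,867.9541… + A$14,877.77… = A$27,745.72

A$27,745.72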